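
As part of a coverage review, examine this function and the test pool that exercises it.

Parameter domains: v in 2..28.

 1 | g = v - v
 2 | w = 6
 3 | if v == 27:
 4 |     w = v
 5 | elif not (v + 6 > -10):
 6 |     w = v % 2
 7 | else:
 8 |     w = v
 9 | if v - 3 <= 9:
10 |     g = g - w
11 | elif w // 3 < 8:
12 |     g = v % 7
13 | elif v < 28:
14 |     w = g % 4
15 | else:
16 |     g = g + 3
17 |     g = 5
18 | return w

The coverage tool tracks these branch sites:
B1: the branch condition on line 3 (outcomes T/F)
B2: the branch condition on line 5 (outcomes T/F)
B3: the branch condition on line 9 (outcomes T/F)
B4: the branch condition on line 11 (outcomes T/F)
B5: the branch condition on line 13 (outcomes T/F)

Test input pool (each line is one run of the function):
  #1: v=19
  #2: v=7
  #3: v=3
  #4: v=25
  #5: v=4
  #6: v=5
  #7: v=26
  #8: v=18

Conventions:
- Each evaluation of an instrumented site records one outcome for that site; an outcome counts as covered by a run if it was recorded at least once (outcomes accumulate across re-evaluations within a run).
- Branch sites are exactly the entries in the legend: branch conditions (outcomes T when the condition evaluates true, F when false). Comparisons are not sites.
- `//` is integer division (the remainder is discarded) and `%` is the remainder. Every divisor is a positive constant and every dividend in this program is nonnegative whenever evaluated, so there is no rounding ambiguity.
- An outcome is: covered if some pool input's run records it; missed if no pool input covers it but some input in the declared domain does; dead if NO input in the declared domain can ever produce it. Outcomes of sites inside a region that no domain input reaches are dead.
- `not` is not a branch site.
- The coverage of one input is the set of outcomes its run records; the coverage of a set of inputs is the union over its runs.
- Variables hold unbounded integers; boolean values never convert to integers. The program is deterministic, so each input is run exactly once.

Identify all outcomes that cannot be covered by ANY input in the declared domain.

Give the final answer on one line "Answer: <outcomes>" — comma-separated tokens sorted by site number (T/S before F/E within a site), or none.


running all 27 domain inputs and tallying outcomes:
  B2=T: no domain input ever produces it -> dead
  reachable outcomes have witnesses, e.g. B1=T (e.g. v=27), B1=F (e.g. v=2), B2=F (e.g. v=2), B3=T (e.g. v=2)
Answer: B2=T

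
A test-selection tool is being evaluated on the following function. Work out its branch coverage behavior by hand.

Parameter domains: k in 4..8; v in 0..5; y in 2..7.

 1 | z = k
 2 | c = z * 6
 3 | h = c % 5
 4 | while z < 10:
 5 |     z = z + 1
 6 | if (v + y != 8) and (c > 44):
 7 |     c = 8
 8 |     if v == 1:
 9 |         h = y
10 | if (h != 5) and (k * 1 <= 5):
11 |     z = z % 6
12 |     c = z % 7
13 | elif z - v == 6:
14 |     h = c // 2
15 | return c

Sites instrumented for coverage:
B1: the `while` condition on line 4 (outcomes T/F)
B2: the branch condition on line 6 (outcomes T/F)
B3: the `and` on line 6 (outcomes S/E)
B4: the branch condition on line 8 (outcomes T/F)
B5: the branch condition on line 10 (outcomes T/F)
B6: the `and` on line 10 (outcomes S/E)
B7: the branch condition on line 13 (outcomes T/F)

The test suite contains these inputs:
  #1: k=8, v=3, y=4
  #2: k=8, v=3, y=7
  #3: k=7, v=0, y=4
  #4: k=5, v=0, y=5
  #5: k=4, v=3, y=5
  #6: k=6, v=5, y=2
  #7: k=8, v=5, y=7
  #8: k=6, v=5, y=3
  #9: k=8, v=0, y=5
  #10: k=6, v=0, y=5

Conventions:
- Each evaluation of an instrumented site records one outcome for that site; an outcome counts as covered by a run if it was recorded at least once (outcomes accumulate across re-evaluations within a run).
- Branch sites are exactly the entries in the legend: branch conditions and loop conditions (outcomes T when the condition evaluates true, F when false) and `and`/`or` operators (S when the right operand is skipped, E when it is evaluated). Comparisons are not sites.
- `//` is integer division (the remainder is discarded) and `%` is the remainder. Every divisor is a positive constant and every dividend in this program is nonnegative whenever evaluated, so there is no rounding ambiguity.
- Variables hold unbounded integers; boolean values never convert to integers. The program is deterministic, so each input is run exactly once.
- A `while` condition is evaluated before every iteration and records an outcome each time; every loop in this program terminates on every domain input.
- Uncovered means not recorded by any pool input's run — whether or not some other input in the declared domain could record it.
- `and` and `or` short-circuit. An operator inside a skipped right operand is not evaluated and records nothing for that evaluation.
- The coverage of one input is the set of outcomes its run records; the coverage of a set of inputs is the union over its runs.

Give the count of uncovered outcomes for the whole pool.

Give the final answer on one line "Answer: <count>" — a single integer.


input #1, k=8, v=3, y=4: events B1->T, B1->T, B1->F, B3->E, B2->T, B4->F, B6->E, B5->F, B7->F; outcomes B1=T, B1=F, B2=T, B3=E, B4=F, B5=F, B6=E, B7=F
input #2, k=8, v=3, y=7: events B1->T, B1->T, B1->F, B3->E, B2->T, B4->F, B6->E, B5->F, B7->F; outcomes B1=T, B1=F, B2=T, B3=E, B4=F, B5=F, B6=E, B7=F
input #3, k=7, v=0, y=4: events B1->T, B1->T, B1->T, B1->F, B3->E, B2->F, B6->E, B5->F, B7->F; outcomes B1=T, B1=F, B2=F, B3=E, B5=F, B6=E, B7=F
input #4, k=5, v=0, y=5: events B1->T, B1->T, B1->T, B1->T, B1->T, B1->F, B3->E, B2->F, B6->E, B5->T; outcomes B1=T, B1=F, B2=F, B3=E, B5=T, B6=E
input #5, k=4, v=3, y=5: events B1->T, B1->T, B1->T, B1->T, B1->T, B1->T, B1->F, B3->S, B2->F, B6->E, B5->T; outcomes B1=T, B1=F, B2=F, B3=S, B5=T, B6=E
input #6, k=6, v=5, y=2: events B1->T, B1->T, B1->T, B1->T, B1->F, B3->E, B2->F, B6->E, B5->F, B7->F; outcomes B1=T, B1=F, B2=F, B3=E, B5=F, B6=E, B7=F
input #7, k=8, v=5, y=7: events B1->T, B1->T, B1->F, B3->E, B2->T, B4->F, B6->E, B5->F, B7->F; outcomes B1=T, B1=F, B2=T, B3=E, B4=F, B5=F, B6=E, B7=F
input #8, k=6, v=5, y=3: events B1->T, B1->T, B1->T, B1->T, B1->F, B3->S, B2->F, B6->E, B5->F, B7->F; outcomes B1=T, B1=F, B2=F, B3=S, B5=F, B6=E, B7=F
input #9, k=8, v=0, y=5: events B1->T, B1->T, B1->F, B3->E, B2->T, B4->F, B6->E, B5->F, B7->F; outcomes B1=T, B1=F, B2=T, B3=E, B4=F, B5=F, B6=E, B7=F
input #10, k=6, v=0, y=5: events B1->T, B1->T, B1->T, B1->T, B1->F, B3->E, B2->F, B6->E, B5->F, B7->F; outcomes B1=T, B1=F, B2=F, B3=E, B5=F, B6=E, B7=F
union over the pool: B1=T, B1=F, B2=T, B2=F, B3=S, B3=E, B4=F, B5=T, B5=F, B6=E, B7=F
uncovered (3 of 14): B4=T, B6=S, B7=T
Answer: 3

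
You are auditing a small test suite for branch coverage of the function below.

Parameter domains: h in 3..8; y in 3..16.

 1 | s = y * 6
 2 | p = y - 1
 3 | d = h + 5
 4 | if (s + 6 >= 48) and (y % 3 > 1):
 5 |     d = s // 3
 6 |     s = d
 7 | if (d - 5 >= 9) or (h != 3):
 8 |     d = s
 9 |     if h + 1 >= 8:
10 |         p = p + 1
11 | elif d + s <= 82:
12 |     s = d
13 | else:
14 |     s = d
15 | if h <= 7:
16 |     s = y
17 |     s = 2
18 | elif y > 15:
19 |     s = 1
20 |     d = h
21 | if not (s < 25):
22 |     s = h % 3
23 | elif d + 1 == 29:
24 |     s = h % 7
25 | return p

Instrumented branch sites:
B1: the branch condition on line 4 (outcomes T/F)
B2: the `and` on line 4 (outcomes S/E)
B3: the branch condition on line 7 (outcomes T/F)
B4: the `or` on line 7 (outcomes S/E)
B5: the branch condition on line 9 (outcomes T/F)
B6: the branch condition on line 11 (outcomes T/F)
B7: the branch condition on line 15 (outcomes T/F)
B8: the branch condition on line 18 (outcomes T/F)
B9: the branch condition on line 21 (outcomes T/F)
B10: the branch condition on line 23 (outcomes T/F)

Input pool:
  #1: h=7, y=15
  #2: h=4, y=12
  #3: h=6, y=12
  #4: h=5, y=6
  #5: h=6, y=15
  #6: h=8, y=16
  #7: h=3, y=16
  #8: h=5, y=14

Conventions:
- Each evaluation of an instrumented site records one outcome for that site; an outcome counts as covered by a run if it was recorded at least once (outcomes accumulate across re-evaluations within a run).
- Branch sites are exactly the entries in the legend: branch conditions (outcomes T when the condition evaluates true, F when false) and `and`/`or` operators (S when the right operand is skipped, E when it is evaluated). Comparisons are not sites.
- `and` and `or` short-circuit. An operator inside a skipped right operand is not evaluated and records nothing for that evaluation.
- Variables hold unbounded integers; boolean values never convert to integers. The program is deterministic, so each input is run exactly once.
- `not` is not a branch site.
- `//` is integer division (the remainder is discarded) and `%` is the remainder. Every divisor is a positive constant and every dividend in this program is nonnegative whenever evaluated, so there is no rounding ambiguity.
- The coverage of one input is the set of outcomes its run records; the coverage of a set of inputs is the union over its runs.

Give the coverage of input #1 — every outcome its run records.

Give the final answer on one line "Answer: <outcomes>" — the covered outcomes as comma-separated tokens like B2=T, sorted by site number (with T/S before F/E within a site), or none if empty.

Simulating input #1 (h=7, y=15) step by step:
  B2->E, B1->F, B4->E, B3->T, B5->T, B7->T, B9->F, B10->F
as a set, this run covers: B1=F, B2=E, B3=T, B4=E, B5=T, B7=T, B9=F, B10=F

Answer: B1=F, B2=E, B3=T, B4=E, B5=T, B7=T, B9=F, B10=F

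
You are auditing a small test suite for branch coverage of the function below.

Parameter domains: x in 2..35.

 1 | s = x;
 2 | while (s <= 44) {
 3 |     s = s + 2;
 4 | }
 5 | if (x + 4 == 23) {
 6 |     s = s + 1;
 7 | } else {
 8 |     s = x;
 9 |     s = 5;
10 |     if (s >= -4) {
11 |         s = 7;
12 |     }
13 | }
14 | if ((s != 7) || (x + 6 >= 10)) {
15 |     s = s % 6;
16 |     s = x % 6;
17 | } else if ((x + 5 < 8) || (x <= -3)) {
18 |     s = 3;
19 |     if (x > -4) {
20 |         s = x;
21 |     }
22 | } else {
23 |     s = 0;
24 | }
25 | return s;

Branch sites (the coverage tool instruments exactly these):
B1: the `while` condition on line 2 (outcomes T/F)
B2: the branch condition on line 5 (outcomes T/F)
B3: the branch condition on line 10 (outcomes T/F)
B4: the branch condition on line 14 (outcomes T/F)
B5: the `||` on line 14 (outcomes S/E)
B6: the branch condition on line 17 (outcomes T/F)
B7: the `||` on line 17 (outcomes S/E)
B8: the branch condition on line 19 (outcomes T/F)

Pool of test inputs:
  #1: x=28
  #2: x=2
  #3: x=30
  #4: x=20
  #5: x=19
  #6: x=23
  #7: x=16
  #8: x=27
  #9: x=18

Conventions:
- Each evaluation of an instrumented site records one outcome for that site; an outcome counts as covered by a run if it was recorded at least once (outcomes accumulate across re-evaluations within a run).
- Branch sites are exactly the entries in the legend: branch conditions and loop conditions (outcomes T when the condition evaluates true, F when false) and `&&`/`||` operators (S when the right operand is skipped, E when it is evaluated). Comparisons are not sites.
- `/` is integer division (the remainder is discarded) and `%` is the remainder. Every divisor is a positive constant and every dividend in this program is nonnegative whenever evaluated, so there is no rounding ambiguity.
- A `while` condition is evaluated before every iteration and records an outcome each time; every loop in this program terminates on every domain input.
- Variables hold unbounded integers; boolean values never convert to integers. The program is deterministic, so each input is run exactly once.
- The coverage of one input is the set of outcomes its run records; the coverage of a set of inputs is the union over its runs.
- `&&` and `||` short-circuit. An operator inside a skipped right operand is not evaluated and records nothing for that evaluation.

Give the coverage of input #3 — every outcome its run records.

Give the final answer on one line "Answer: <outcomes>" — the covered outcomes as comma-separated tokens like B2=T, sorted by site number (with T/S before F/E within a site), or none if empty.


Tracing the run of input #3 (x=30):
  B1->T, B1->T, B1->T, B1->T, B1->T, B1->T, B1->T, B1->T, B1->F, B2->F
  B3->T, B5->E, B4->T
distinct outcomes covered: B1=T, B1=F, B2=F, B3=T, B4=T, B5=E
Answer: B1=T, B1=F, B2=F, B3=T, B4=T, B5=E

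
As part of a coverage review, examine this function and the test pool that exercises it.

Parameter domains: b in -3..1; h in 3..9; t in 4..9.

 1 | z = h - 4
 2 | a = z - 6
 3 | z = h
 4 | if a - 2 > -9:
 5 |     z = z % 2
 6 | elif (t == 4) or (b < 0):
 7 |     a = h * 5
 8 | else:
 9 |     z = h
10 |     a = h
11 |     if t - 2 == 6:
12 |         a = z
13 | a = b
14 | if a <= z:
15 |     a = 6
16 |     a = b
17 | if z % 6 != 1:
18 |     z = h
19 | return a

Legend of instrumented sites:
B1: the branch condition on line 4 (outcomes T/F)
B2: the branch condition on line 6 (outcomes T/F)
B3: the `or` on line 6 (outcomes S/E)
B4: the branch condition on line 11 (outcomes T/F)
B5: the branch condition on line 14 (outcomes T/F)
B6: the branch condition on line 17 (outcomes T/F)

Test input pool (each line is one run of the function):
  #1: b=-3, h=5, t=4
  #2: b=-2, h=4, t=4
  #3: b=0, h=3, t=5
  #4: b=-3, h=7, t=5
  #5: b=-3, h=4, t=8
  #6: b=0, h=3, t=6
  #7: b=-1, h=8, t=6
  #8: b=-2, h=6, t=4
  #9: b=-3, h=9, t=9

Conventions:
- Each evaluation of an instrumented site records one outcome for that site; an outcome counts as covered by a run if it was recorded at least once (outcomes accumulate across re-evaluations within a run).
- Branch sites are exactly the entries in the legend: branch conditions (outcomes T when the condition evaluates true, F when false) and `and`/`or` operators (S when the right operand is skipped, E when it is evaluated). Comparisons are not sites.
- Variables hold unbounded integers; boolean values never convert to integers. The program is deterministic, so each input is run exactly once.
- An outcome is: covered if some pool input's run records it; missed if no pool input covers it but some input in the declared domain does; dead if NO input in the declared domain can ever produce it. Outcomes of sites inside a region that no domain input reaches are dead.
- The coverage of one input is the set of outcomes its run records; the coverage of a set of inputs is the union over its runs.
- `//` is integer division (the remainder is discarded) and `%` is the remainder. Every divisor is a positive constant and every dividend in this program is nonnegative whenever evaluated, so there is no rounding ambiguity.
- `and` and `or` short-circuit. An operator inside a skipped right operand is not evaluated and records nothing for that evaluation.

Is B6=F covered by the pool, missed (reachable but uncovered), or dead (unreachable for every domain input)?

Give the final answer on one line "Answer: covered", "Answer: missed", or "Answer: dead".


B6=F is recorded by pool input(s) 1, 4, 9 -> covered
Answer: covered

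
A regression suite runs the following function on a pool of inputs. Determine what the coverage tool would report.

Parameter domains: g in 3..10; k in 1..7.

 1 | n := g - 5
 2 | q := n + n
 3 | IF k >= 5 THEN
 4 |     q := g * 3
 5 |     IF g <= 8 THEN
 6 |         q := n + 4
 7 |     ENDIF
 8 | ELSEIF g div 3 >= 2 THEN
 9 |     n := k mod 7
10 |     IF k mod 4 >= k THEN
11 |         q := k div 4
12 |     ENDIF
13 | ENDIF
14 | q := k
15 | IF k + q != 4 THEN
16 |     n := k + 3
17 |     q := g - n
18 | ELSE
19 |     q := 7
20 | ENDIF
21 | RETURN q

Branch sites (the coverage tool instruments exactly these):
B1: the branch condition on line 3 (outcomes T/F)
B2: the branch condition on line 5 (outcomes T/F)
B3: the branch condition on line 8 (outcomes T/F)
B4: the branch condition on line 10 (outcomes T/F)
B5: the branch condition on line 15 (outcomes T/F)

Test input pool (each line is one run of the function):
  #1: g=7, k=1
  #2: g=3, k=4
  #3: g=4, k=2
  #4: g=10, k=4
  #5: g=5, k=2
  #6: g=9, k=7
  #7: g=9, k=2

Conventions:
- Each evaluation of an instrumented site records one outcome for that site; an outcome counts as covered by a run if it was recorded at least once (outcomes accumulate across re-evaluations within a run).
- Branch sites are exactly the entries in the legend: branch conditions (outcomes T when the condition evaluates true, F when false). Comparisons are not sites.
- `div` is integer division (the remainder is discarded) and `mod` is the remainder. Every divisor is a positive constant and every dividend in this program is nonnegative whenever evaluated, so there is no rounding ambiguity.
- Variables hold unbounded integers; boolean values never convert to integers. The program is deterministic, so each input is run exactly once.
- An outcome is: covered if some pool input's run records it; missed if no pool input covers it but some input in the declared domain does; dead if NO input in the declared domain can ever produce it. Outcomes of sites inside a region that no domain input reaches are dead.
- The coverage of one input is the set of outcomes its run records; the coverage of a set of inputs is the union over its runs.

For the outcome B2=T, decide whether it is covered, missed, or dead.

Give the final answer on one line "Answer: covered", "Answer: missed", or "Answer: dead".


no pool input records B2=T
but domain input (g=3, k=5) does record it -> reachable, so missed
Answer: missed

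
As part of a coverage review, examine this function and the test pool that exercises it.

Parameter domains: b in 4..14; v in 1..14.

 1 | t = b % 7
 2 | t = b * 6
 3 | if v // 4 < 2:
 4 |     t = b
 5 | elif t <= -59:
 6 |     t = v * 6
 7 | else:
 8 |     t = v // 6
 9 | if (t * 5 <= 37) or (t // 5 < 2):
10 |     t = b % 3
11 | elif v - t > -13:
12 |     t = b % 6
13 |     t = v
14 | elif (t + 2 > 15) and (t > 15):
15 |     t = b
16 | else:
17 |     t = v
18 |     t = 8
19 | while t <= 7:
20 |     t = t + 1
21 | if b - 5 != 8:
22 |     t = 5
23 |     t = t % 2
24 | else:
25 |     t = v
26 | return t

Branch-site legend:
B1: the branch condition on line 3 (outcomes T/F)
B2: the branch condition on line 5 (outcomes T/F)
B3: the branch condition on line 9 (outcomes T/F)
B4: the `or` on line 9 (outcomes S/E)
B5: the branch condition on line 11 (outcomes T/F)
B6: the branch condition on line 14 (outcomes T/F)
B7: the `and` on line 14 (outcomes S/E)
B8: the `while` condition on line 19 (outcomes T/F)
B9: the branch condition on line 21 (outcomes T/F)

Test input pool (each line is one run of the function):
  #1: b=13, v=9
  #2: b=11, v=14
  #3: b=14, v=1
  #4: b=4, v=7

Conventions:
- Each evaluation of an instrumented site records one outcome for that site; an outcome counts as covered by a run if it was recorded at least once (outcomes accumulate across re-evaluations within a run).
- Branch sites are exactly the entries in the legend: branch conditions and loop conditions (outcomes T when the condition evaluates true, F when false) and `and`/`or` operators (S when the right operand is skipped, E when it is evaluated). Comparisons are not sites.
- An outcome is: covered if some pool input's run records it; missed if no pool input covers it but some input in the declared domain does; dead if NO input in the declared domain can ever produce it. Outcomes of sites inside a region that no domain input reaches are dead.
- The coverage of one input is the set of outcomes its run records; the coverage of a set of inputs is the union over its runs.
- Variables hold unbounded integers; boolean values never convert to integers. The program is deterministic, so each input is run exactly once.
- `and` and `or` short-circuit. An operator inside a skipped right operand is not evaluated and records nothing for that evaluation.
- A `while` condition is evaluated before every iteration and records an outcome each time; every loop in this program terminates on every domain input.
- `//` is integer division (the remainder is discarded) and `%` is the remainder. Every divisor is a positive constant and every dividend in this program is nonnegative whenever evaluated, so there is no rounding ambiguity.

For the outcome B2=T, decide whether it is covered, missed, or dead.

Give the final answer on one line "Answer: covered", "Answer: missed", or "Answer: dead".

no pool input records B2=T
checking all 154 inputs in the declared domain: B2=T is never recorded -> dead

Answer: dead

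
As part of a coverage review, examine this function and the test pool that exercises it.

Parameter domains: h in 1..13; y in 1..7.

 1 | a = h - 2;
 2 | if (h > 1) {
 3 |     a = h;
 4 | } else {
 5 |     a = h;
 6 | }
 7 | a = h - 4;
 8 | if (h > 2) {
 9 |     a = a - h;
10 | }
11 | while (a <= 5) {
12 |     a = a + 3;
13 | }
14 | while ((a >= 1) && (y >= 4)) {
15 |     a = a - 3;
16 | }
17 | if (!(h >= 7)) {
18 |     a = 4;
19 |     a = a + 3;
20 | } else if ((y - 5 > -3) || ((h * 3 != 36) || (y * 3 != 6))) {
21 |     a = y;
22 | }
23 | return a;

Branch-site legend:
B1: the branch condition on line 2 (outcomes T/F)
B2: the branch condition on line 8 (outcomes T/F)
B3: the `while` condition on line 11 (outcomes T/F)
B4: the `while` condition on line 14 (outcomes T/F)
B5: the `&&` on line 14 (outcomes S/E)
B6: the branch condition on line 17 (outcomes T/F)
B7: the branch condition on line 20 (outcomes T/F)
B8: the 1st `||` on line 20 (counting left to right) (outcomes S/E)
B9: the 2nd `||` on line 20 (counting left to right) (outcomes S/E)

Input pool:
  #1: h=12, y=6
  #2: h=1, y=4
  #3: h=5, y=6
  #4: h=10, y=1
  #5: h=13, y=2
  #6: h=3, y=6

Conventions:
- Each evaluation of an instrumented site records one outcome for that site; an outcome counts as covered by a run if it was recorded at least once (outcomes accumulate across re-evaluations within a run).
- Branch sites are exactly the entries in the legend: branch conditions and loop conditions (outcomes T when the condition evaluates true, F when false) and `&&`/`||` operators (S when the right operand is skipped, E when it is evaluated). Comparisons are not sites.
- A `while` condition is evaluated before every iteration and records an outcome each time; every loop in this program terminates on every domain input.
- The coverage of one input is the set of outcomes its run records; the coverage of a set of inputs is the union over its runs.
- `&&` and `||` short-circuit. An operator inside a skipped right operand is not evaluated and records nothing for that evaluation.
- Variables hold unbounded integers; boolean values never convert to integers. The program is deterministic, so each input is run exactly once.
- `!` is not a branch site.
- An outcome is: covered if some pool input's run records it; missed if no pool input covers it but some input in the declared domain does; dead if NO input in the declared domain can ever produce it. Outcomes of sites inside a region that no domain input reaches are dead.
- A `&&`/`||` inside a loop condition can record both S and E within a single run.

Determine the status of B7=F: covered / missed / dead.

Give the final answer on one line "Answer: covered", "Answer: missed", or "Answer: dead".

no pool input records B7=F
but domain input (h=12, y=2) does record it -> reachable, so missed

Answer: missed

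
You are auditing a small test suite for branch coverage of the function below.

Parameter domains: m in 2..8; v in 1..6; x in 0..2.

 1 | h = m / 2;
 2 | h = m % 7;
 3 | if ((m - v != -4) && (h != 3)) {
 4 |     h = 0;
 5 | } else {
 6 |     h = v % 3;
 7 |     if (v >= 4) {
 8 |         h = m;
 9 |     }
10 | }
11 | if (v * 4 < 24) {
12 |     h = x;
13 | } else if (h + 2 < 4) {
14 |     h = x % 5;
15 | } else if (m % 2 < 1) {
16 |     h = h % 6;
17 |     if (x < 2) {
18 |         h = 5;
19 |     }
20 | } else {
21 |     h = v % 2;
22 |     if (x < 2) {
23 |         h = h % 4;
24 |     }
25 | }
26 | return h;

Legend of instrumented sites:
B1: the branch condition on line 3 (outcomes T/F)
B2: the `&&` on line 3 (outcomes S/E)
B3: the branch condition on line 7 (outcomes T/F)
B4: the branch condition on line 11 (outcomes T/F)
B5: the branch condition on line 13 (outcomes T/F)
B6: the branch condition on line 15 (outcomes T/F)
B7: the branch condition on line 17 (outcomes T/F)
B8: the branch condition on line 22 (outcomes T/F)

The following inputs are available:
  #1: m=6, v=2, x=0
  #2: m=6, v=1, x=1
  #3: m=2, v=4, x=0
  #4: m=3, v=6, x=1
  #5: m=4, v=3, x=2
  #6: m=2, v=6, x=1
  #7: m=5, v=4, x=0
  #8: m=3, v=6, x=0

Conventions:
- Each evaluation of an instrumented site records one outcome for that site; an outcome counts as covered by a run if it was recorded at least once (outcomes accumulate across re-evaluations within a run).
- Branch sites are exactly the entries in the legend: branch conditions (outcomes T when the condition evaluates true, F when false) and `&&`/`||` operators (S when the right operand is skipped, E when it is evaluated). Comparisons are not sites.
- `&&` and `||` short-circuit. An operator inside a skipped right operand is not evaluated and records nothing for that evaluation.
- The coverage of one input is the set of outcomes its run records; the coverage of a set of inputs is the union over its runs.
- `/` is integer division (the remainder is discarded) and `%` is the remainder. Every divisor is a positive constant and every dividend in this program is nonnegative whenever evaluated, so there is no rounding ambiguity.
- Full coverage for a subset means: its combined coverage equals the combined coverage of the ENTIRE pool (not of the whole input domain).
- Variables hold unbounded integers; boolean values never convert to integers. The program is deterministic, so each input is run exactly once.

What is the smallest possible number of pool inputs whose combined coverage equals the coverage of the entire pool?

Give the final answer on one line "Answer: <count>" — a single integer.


input #1 (m=6, v=2, x=0): events B2->E, B1->T, B4->T; covers B1=T, B2=E, B4=T
input #2 (m=6, v=1, x=1): events B2->E, B1->T, B4->T; covers B1=T, B2=E, B4=T
input #3 (m=2, v=4, x=0): events B2->E, B1->T, B4->T; covers B1=T, B2=E, B4=T
input #4 (m=3, v=6, x=1): events B2->E, B1->F, B3->T, B4->F, B5->F, B6->F, B8->T; covers B1=F, B2=E, B3=T, B4=F, B5=F, B6=F, B8=T
input #5 (m=4, v=3, x=2): events B2->E, B1->T, B4->T; covers B1=T, B2=E, B4=T
input #6 (m=2, v=6, x=1): events B2->S, B1->F, B3->T, B4->F, B5->F, B6->T, B7->T; covers B1=F, B2=S, B3=T, B4=F, B5=F, B6=T, B7=T
input #7 (m=5, v=4, x=0): events B2->E, B1->T, B4->T; covers B1=T, B2=E, B4=T
input #8 (m=3, v=6, x=0): events B2->E, B1->F, B3->T, B4->F, B5->F, B6->F, B8->T; covers B1=F, B2=E, B3=T, B4=F, B5=F, B6=F, B8=T
the full pool covers 12 outcomes: B1=T, B1=F, B2=S, B2=E, B3=T, B4=T, B4=F, B5=F, B6=T, B6=F, B7=T, B8=T
size 1 is not enough: best union over all size-1 subsets is 7/12
size 2 is not enough: best union over all size-2 subsets is 10/12
inputs {1, 4, 6} (size 3) cover everything; no size-3 subset with a lexicographically smaller index list covers all 12
Answer: 3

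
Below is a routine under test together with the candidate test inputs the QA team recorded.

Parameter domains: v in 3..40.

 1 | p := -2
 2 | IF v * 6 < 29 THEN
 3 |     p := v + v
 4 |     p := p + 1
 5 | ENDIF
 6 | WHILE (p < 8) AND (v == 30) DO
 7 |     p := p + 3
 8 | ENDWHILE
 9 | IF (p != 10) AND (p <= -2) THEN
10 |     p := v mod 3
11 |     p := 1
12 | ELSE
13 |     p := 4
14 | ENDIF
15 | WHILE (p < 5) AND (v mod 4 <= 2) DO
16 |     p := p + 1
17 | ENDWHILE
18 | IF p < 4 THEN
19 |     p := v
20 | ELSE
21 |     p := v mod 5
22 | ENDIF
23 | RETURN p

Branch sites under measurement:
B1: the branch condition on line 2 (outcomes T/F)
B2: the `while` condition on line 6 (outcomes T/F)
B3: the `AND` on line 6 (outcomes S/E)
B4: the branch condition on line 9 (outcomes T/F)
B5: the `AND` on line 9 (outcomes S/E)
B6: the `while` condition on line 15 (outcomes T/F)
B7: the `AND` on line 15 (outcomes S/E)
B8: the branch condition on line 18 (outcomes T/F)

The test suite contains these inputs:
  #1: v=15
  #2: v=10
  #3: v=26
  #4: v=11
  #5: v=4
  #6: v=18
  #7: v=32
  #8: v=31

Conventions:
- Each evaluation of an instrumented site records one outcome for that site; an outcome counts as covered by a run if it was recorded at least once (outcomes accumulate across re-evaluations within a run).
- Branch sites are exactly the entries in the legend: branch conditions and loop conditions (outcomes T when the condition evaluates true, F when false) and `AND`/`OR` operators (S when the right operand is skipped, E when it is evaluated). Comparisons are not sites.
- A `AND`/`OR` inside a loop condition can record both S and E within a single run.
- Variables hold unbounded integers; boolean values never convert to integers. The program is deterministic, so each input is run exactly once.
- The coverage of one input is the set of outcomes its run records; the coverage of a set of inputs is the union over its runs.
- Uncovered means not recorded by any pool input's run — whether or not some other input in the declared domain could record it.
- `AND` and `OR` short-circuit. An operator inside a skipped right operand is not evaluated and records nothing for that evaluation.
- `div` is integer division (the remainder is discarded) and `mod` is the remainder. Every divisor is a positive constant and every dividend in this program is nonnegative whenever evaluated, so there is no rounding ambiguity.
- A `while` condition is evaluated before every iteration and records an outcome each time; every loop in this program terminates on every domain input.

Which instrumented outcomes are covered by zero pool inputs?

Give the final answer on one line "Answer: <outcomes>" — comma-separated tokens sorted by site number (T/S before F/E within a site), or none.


run #1 (v=15) runs B1->F, B3->E, B2->F, B5->E, B4->T, B7->E, B6->F, B8->T; records B1=F, B2=F, B3=E, B4=T, B5=E, B6=F, B7=E, B8=T
run #2 (v=10) runs B1->F, B3->E, B2->F, B5->E, B4->T, B7->E, B6->T, B7->E, B6->T, B7->E, B6->T, B7->E, B6->T, B7->S, ...; records B1=F, B2=F, B3=E, B4=T, B5=E, B6=T, B6=F, B7=S, B7=E, B8=F
run #3 (v=26) runs B1->F, B3->E, B2->F, B5->E, B4->T, B7->E, B6->T, B7->E, B6->T, B7->E, B6->T, B7->E, B6->T, B7->S, ...; records B1=F, B2=F, B3=E, B4=T, B5=E, B6=T, B6=F, B7=S, B7=E, B8=F
run #4 (v=11) runs B1->F, B3->E, B2->F, B5->E, B4->T, B7->E, B6->F, B8->T; records B1=F, B2=F, B3=E, B4=T, B5=E, B6=F, B7=E, B8=T
run #5 (v=4) runs B1->T, B3->S, B2->F, B5->E, B4->F, B7->E, B6->T, B7->S, B6->F, B8->F; records B1=T, B2=F, B3=S, B4=F, B5=E, B6=T, B6=F, B7=S, B7=E, B8=F
run #6 (v=18) runs B1->F, B3->E, B2->F, B5->E, B4->T, B7->E, B6->T, B7->E, B6->T, B7->E, B6->T, B7->E, B6->T, B7->S, ...; records B1=F, B2=F, B3=E, B4=T, B5=E, B6=T, B6=F, B7=S, B7=E, B8=F
run #7 (v=32) runs B1->F, B3->E, B2->F, B5->E, B4->T, B7->E, B6->T, B7->E, B6->T, B7->E, B6->T, B7->E, B6->T, B7->S, ...; records B1=F, B2=F, B3=E, B4=T, B5=E, B6=T, B6=F, B7=S, B7=E, B8=F
run #8 (v=31) runs B1->F, B3->E, B2->F, B5->E, B4->T, B7->E, B6->F, B8->T; records B1=F, B2=F, B3=E, B4=T, B5=E, B6=F, B7=E, B8=T
union over the pool: B1=T, B1=F, B2=F, B3=S, B3=E, B4=T, B4=F, B5=E, B6=T, B6=F, B7=S, B7=E, B8=T, B8=F
uncovered (2 of 16): B2=T, B5=S
Answer: B2=T, B5=S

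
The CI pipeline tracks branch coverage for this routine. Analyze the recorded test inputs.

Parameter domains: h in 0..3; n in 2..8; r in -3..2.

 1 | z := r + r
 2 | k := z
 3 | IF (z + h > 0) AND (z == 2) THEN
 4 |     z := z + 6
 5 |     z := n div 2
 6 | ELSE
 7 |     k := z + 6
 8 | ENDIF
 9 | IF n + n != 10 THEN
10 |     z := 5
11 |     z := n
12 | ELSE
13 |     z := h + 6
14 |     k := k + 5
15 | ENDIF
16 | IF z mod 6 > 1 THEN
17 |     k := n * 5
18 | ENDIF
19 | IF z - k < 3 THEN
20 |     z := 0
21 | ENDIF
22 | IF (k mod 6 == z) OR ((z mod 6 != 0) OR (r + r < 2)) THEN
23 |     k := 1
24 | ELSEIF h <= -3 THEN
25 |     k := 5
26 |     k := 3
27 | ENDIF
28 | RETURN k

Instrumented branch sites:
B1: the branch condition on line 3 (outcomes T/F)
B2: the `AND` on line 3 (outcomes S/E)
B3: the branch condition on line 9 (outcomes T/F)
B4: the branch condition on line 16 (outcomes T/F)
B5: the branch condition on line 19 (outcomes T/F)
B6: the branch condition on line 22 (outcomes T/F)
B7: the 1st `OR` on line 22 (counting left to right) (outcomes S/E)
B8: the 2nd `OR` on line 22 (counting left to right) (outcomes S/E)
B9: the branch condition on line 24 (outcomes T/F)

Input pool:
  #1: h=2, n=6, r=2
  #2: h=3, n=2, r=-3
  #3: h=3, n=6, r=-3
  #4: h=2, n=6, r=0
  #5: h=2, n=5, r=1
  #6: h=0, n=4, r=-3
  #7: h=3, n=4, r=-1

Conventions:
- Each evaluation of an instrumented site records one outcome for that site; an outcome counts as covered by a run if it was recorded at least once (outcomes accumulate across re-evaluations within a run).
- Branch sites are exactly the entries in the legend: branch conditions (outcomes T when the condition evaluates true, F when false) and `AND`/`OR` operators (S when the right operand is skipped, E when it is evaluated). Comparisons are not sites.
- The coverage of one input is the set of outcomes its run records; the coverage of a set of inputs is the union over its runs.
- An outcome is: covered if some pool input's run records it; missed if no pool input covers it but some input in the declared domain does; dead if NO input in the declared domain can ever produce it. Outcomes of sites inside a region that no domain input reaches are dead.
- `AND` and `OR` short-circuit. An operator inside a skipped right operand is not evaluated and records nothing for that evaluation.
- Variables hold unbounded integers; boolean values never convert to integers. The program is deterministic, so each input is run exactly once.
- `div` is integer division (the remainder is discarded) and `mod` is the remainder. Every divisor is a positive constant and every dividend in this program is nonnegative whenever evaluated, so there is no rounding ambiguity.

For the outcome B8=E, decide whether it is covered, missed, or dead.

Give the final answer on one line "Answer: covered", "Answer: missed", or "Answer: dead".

B8=E is recorded by pool input(s) 1, 2, 3, 5, 6, 7 -> covered

Answer: covered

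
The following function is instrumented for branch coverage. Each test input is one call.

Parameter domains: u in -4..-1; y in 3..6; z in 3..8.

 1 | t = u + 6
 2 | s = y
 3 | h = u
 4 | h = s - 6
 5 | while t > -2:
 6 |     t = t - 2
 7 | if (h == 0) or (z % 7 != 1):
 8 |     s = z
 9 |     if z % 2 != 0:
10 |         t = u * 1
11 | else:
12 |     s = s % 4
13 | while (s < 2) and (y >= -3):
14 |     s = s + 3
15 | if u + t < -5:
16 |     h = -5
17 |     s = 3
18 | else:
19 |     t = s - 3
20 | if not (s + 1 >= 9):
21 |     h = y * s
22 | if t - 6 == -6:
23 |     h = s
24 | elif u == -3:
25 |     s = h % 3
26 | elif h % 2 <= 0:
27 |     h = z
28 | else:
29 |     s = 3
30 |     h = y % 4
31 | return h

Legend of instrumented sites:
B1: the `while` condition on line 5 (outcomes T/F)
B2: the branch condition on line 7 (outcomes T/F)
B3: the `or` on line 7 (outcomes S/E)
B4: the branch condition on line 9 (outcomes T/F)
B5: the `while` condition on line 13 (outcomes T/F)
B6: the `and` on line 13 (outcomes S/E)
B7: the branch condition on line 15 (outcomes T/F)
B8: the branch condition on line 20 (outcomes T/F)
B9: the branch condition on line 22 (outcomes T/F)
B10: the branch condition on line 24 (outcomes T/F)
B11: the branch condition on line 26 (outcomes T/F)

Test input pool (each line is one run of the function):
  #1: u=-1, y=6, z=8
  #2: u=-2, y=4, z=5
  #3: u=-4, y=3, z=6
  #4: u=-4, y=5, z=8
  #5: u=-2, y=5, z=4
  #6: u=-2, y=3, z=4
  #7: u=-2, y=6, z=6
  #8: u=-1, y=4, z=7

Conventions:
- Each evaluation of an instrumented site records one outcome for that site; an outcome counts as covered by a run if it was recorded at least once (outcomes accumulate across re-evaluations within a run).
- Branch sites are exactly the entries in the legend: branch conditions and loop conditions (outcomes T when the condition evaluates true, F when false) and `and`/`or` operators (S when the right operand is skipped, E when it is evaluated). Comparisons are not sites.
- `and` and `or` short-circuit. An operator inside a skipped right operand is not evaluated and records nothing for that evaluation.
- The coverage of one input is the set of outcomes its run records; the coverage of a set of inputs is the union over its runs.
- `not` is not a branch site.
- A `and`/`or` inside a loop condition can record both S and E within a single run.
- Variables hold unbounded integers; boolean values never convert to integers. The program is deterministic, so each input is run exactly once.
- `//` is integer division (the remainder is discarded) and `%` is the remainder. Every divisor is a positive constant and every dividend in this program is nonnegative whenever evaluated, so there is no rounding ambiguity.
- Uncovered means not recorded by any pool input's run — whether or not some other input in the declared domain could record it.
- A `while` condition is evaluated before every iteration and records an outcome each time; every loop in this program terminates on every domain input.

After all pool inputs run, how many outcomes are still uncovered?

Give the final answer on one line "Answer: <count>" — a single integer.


run #1 (u=-1, y=6, z=8) records B1=T, B1=F, B2=T, B3=S, B4=F, B5=F, B6=S, B7=F, B8=F, B9=F, B10=F, B11=T
run #2 (u=-2, y=4, z=5) records B1=T, B1=F, B2=T, B3=E, B4=T, B5=F, B6=S, B7=F, B8=T, B9=F, B10=F, B11=T
run #3 (u=-4, y=3, z=6) records B1=T, B1=F, B2=T, B3=E, B4=F, B5=F, B6=S, B7=T, B8=T, B9=F, B10=F, B11=F
run #4 (u=-4, y=5, z=8) records B1=T, B1=F, B2=F, B3=E, B5=T, B5=F, B6=S, B6=E, B7=T, B8=T, B9=F, B10=F, B11=F
run #5 (u=-2, y=5, z=4) records B1=T, B1=F, B2=T, B3=E, B4=F, B5=F, B6=S, B7=F, B8=T, B9=F, B10=F, B11=T
run #6 (u=-2, y=3, z=4) records B1=T, B1=F, B2=T, B3=E, B4=F, B5=F, B6=S, B7=F, B8=T, B9=F, B10=F, B11=T
run #7 (u=-2, y=6, z=6) records B1=T, B1=F, B2=T, B3=S, B4=F, B5=F, B6=S, B7=F, B8=T, B9=F, B10=F, B11=T
run #8 (u=-1, y=4, z=7) records B1=T, B1=F, B2=T, B3=E, B4=T, B5=F, B6=S, B7=F, B8=T, B9=F, B10=F, B11=T
union over the pool: B1=T, B1=F, B2=T, B2=F, B3=S, B3=E, B4=T, B4=F, B5=T, B5=F, B6=S, B6=E, B7=T, B7=F, B8=T, B8=F, B9=F, B10=F, B11=T, B11=F
uncovered (2 of 22): B9=T, B10=T
Answer: 2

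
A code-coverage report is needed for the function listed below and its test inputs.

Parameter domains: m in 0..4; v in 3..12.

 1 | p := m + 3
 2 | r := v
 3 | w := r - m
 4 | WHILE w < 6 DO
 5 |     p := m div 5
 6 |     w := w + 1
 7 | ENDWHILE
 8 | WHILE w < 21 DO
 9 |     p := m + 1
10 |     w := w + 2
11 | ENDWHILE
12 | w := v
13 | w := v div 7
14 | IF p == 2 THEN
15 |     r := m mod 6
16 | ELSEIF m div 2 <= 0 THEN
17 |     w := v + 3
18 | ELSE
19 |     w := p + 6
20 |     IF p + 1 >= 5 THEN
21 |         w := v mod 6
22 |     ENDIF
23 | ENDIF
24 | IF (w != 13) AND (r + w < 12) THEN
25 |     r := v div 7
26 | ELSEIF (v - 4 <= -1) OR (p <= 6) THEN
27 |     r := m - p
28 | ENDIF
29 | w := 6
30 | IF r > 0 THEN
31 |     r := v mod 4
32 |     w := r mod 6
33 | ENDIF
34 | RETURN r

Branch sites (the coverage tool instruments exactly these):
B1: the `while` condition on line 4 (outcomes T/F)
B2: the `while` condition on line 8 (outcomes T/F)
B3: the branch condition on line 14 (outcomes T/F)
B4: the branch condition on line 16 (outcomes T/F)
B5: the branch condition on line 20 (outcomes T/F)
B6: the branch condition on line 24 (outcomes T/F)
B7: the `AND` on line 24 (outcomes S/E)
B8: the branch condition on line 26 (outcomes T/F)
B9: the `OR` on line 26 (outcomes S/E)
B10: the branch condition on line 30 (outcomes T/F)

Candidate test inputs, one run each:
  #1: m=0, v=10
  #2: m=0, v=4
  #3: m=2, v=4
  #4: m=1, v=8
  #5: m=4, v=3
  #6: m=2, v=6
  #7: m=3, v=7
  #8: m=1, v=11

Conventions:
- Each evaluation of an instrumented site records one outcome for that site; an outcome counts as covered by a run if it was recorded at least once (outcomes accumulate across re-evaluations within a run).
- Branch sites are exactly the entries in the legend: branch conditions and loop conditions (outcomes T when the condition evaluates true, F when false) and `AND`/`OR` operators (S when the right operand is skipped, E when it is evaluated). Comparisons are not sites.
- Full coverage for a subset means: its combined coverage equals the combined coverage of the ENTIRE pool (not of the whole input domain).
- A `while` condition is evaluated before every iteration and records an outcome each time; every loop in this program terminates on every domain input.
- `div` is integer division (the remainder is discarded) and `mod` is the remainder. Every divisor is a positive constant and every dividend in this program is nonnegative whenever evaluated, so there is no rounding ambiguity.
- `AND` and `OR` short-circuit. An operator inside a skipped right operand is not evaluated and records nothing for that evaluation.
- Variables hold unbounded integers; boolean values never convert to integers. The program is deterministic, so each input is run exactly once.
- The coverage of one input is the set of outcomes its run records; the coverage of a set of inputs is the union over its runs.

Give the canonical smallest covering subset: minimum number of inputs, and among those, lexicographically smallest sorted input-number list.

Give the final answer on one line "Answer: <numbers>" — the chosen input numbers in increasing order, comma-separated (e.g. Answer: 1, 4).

#1 (m=0, v=10) -> B1->F, B2->T, B2->T, B2->T, B2->T, B2->T, B2->T, B2->F, B3->F, B4->T, B7->S, B6->F, B9->E, B8->T, ...; covered: B1=F, B2=T, B2=F, B3=F, B4=T, B6=F, B7=S, B8=T, B9=E, B10=F
#2 (m=0, v=4) -> B1->T, B1->T, B1->F, B2->T, B2->T, B2->T, B2->T, B2->T, B2->T, B2->T, B2->T, B2->F, B3->F, B4->T, ...; covered: B1=T, B1=F, B2=T, B2=F, B3=F, B4=T, B6=T, B7=E, B10=F
#3 (m=2, v=4) -> B1->T, B1->T, B1->T, B1->T, B1->F, B2->T, B2->T, B2->T, B2->T, B2->T, B2->T, B2->T, B2->T, B2->F, ...; covered: B1=T, B1=F, B2=T, B2=F, B3=F, B4=F, B5=F, B6=F, B7=E, B8=T, B9=E, B10=F
#4 (m=1, v=8) -> B1->F, B2->T, B2->T, B2->T, B2->T, B2->T, B2->T, B2->T, B2->F, B3->T, B7->E, B6->T, B10->T; covered: B1=F, B2=T, B2=F, B3=T, B6=T, B7=E, B10=T
#5 (m=4, v=3) -> B1->T, B1->T, B1->T, B1->T, B1->T, B1->T, B1->T, B1->F, B2->T, B2->T, B2->T, B2->T, B2->T, B2->T, ...; covered: B1=T, B1=F, B2=T, B2=F, B3=F, B4=F, B5=T, B6=T, B7=E, B10=F
#6 (m=2, v=6) -> B1->T, B1->T, B1->F, B2->T, B2->T, B2->T, B2->T, B2->T, B2->T, B2->T, B2->T, B2->F, B3->F, B4->F, ...; covered: B1=T, B1=F, B2=T, B2=F, B3=F, B4=F, B5=F, B6=F, B7=E, B8=T, B9=E, B10=F
#7 (m=3, v=7) -> B1->T, B1->T, B1->F, B2->T, B2->T, B2->T, B2->T, B2->T, B2->T, B2->T, B2->T, B2->F, B3->F, B4->F, ...; covered: B1=T, B1=F, B2=T, B2=F, B3=F, B4=F, B5=T, B6=T, B7=E, B10=T
#8 (m=1, v=11) -> B1->F, B2->T, B2->T, B2->T, B2->T, B2->T, B2->T, B2->F, B3->T, B7->E, B6->T, B10->T; covered: B1=F, B2=T, B2=F, B3=T, B6=T, B7=E, B10=T
together the pool reaches 18 outcomes: B1=T, B1=F, B2=T, B2=F, B3=T, B3=F, B4=T, B4=F, B5=T, B5=F, B6=T, B6=F, B7=S, B7=E, B8=T, B9=E, B10=T, B10=F
size 1 is not enough: best union over all size-1 subsets is 12/18
size 2 is not enough: best union over all size-2 subsets is 16/18
size 3 is not enough: best union over all size-3 subsets is 17/18
inputs {1, 3, 4, 5} (size 4) cover everything; no size-4 subset with a lexicographically smaller index list covers all 18

Answer: 1, 3, 4, 5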